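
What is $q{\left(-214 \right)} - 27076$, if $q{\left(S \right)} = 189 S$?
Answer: $-67522$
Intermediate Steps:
$q{\left(-214 \right)} - 27076 = 189 \left(-214\right) - 27076 = -40446 - 27076 = -67522$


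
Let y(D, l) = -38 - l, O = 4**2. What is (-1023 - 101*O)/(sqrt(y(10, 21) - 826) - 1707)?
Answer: 1501591/971578 + 2639*I*sqrt(885)/2914734 ≈ 1.5455 + 0.026935*I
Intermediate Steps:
O = 16
(-1023 - 101*O)/(sqrt(y(10, 21) - 826) - 1707) = (-1023 - 101*16)/(sqrt((-38 - 1*21) - 826) - 1707) = (-1023 - 1616)/(sqrt((-38 - 21) - 826) - 1707) = -2639/(sqrt(-59 - 826) - 1707) = -2639/(sqrt(-885) - 1707) = -2639/(I*sqrt(885) - 1707) = -2639/(-1707 + I*sqrt(885))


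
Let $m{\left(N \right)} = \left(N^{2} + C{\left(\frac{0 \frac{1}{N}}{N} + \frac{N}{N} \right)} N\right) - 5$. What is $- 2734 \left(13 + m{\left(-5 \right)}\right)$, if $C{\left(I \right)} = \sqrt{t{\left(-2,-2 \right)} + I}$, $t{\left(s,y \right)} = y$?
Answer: $-90222 + 13670 i \approx -90222.0 + 13670.0 i$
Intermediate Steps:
$C{\left(I \right)} = \sqrt{-2 + I}$
$m{\left(N \right)} = -5 + N^{2} + i N$ ($m{\left(N \right)} = \left(N^{2} + \sqrt{-2 + \left(\frac{0 \frac{1}{N}}{N} + \frac{N}{N}\right)} N\right) - 5 = \left(N^{2} + \sqrt{-2 + \left(\frac{0}{N} + 1\right)} N\right) - 5 = \left(N^{2} + \sqrt{-2 + \left(0 + 1\right)} N\right) - 5 = \left(N^{2} + \sqrt{-2 + 1} N\right) - 5 = \left(N^{2} + \sqrt{-1} N\right) - 5 = \left(N^{2} + i N\right) - 5 = -5 + N^{2} + i N$)
$- 2734 \left(13 + m{\left(-5 \right)}\right) = - 2734 \left(13 + \left(-5 + \left(-5\right)^{2} + i \left(-5\right)\right)\right) = - 2734 \left(13 - \left(-20 + 5 i\right)\right) = - 2734 \left(13 + \left(20 - 5 i\right)\right) = - 2734 \left(33 - 5 i\right) = -90222 + 13670 i$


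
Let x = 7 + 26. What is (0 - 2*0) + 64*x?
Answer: 2112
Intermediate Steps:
x = 33
(0 - 2*0) + 64*x = (0 - 2*0) + 64*33 = (0 + 0) + 2112 = 0 + 2112 = 2112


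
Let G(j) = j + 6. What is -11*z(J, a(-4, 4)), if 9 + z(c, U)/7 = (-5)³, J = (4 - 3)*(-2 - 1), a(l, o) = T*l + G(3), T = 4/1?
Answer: 10318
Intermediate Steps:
T = 4 (T = 4*1 = 4)
G(j) = 6 + j
a(l, o) = 9 + 4*l (a(l, o) = 4*l + (6 + 3) = 4*l + 9 = 9 + 4*l)
J = -3 (J = 1*(-3) = -3)
z(c, U) = -938 (z(c, U) = -63 + 7*(-5)³ = -63 + 7*(-125) = -63 - 875 = -938)
-11*z(J, a(-4, 4)) = -11*(-938) = 10318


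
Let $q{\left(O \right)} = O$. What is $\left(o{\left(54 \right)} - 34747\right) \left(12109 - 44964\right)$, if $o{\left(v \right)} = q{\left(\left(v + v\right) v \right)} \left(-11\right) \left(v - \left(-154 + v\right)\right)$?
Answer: $325729562525$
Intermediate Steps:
$o{\left(v \right)} = - 3388 v^{2}$ ($o{\left(v \right)} = \left(v + v\right) v \left(-11\right) \left(v - \left(-154 + v\right)\right) = 2 v v \left(-11\right) 154 = 2 v^{2} \left(-11\right) 154 = - 22 v^{2} \cdot 154 = - 3388 v^{2}$)
$\left(o{\left(54 \right)} - 34747\right) \left(12109 - 44964\right) = \left(- 3388 \cdot 54^{2} - 34747\right) \left(12109 - 44964\right) = \left(\left(-3388\right) 2916 - 34747\right) \left(-32855\right) = \left(-9879408 - 34747\right) \left(-32855\right) = \left(-9914155\right) \left(-32855\right) = 325729562525$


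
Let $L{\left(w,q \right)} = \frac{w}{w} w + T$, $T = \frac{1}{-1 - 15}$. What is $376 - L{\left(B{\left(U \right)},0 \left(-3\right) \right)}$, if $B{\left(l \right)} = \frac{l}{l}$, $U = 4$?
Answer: $\frac{6001}{16} \approx 375.06$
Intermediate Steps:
$T = - \frac{1}{16}$ ($T = \frac{1}{-16} = - \frac{1}{16} \approx -0.0625$)
$B{\left(l \right)} = 1$
$L{\left(w,q \right)} = - \frac{1}{16} + w$ ($L{\left(w,q \right)} = \frac{w}{w} w - \frac{1}{16} = 1 w - \frac{1}{16} = w - \frac{1}{16} = - \frac{1}{16} + w$)
$376 - L{\left(B{\left(U \right)},0 \left(-3\right) \right)} = 376 - \left(- \frac{1}{16} + 1\right) = 376 - \frac{15}{16} = \frac{6001}{16}$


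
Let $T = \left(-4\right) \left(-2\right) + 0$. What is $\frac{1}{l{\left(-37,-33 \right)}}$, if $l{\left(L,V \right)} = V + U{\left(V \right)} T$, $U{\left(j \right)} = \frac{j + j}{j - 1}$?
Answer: $- \frac{17}{297} \approx -0.057239$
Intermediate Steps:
$T = 8$ ($T = 8 + 0 = 8$)
$U{\left(j \right)} = \frac{2 j}{-1 + j}$ ($U{\left(j \right)} = \frac{2 j}{j - 1} = \frac{2 j}{-1 + j}$)
$l{\left(L,V \right)} = V + \frac{16 V}{-1 + V}$ ($l{\left(L,V \right)} = V + \frac{2 V}{-1 + V} 8 = V + \frac{16 V}{-1 + V}$)
$\frac{1}{l{\left(-37,-33 \right)}} = \frac{1}{\left(-33\right) \frac{1}{-1 - 33} \left(15 - 33\right)} = \frac{1}{\left(-33\right) \frac{1}{-34} \left(-18\right)} = \frac{1}{\left(-33\right) \left(- \frac{1}{34}\right) \left(-18\right)} = \frac{1}{- \frac{297}{17}} = - \frac{17}{297}$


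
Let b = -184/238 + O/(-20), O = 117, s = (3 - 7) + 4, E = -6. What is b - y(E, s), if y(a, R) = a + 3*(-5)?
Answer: 34217/2380 ≈ 14.377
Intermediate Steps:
s = 0 (s = -4 + 4 = 0)
y(a, R) = -15 + a (y(a, R) = a - 15 = -15 + a)
b = -15763/2380 (b = -184/238 + 117/(-20) = -184*1/238 + 117*(-1/20) = -92/119 - 117/20 = -15763/2380 ≈ -6.6231)
b - y(E, s) = -15763/2380 - (-15 - 6) = -15763/2380 - 1*(-21) = -15763/2380 + 21 = 34217/2380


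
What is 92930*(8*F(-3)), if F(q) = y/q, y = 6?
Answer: -1486880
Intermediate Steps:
F(q) = 6/q
92930*(8*F(-3)) = 92930*(8*(6/(-3))) = 92930*(8*(6*(-1/3))) = 92930*(8*(-2)) = 92930*(-16) = -1486880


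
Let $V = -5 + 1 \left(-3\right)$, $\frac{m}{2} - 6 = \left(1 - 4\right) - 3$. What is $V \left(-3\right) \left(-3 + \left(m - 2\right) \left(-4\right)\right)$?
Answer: $120$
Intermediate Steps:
$m = 0$ ($m = 12 + 2 \left(\left(1 - 4\right) - 3\right) = 12 + 2 \left(-3 - 3\right) = 12 + 2 \left(-6\right) = 12 - 12 = 0$)
$V = -8$ ($V = -5 - 3 = -8$)
$V \left(-3\right) \left(-3 + \left(m - 2\right) \left(-4\right)\right) = \left(-8\right) \left(-3\right) \left(-3 + \left(0 - 2\right) \left(-4\right)\right) = 24 \left(-3 - -8\right) = 24 \left(-3 + 8\right) = 24 \cdot 5 = 120$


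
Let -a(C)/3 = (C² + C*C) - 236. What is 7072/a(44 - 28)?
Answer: -1768/207 ≈ -8.5411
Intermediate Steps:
a(C) = 708 - 6*C² (a(C) = -3*((C² + C*C) - 236) = -3*((C² + C²) - 236) = -3*(2*C² - 236) = -3*(-236 + 2*C²) = 708 - 6*C²)
7072/a(44 - 28) = 7072/(708 - 6*(44 - 28)²) = 7072/(708 - 6*16²) = 7072/(708 - 6*256) = 7072/(708 - 1536) = 7072/(-828) = 7072*(-1/828) = -1768/207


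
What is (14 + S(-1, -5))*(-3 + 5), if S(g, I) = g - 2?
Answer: 22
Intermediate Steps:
S(g, I) = -2 + g
(14 + S(-1, -5))*(-3 + 5) = (14 + (-2 - 1))*(-3 + 5) = (14 - 3)*2 = 11*2 = 22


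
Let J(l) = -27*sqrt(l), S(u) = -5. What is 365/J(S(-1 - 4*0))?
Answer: 73*I*sqrt(5)/27 ≈ 6.0457*I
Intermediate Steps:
365/J(S(-1 - 4*0)) = 365/((-27*I*sqrt(5))) = 365*(I*sqrt(5)/135) = 73*I*sqrt(5)/27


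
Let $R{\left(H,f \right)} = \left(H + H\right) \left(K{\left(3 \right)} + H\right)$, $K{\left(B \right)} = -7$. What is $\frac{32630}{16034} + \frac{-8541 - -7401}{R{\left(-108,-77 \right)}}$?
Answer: $\frac{6602087}{3319038} \approx 1.9892$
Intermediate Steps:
$R{\left(H,f \right)} = 2 H \left(-7 + H\right)$ ($R{\left(H,f \right)} = \left(H + H\right) \left(-7 + H\right) = 2 H \left(-7 + H\right)$)
$\frac{32630}{16034} + \frac{-8541 - -7401}{R{\left(-108,-77 \right)}} = \frac{32630}{16034} + \frac{-8541 - -7401}{2 \left(-108\right) \left(-7 - 108\right)} = 32630 \cdot \frac{1}{16034} + \frac{-8541 + 7401}{2 \left(-108\right) \left(-115\right)} = \frac{16315}{8017} - \frac{1140}{24840} = \frac{16315}{8017} - \frac{19}{414} = \frac{6602087}{3319038}$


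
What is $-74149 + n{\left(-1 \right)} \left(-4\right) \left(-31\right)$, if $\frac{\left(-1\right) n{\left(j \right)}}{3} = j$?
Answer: $-73777$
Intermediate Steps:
$n{\left(j \right)} = - 3 j$
$-74149 + n{\left(-1 \right)} \left(-4\right) \left(-31\right) = -74149 + \left(-3\right) \left(-1\right) \left(-4\right) \left(-31\right) = -74149 + 3 \left(-4\right) \left(-31\right) = -74149 - -372 = -74149 + 372 = -73777$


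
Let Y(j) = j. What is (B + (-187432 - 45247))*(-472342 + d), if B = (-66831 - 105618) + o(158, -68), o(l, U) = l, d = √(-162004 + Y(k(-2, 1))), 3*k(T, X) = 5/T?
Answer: 191284339740 - 67495*I*√5832174 ≈ 1.9128e+11 - 1.63e+8*I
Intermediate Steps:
k(T, X) = 5/(3*T) (k(T, X) = (5/T)/3 = 5/(3*T))
d = I*√5832174/6 (d = √(-162004 + (5/3)/(-2)) = √(-162004 + (5/3)*(-½)) = √(-162004 - ⅚) = √(-972029/6) = I*√5832174/6 ≈ 402.5*I)
B = -172291 (B = (-66831 - 105618) + 158 = -172449 + 158 = -172291)
(B + (-187432 - 45247))*(-472342 + d) = (-172291 + (-187432 - 45247))*(-472342 + I*√5832174/6) = (-172291 - 232679)*(-472342 + I*√5832174/6) = -404970*(-472342 + I*√5832174/6) = 191284339740 - 67495*I*√5832174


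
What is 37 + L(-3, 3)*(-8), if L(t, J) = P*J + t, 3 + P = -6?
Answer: 277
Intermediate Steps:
P = -9 (P = -3 - 6 = -9)
L(t, J) = t - 9*J (L(t, J) = -9*J + t = t - 9*J)
37 + L(-3, 3)*(-8) = 37 + (-3 - 9*3)*(-8) = 37 + (-3 - 27)*(-8) = 37 - 30*(-8) = 37 + 240 = 277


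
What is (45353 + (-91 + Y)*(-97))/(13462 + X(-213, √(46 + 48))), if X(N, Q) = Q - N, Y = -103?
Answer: 877538425/187005531 - 64171*√94/187005531 ≈ 4.6893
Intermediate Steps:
(45353 + (-91 + Y)*(-97))/(13462 + X(-213, √(46 + 48))) = (45353 + (-91 - 103)*(-97))/(13462 + (√(46 + 48) - 1*(-213))) = (45353 - 194*(-97))/(13462 + (√94 + 213)) = (45353 + 18818)/(13462 + (213 + √94)) = 64171/(13675 + √94)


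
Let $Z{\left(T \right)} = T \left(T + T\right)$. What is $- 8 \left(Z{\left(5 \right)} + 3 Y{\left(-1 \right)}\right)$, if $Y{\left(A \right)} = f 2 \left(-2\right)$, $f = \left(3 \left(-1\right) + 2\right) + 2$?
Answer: $-304$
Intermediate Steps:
$Z{\left(T \right)} = 2 T^{2}$ ($Z{\left(T \right)} = T 2 T = 2 T^{2}$)
$f = 1$ ($f = \left(-3 + 2\right) + 2 = -1 + 2 = 1$)
$Y{\left(A \right)} = -4$ ($Y{\left(A \right)} = 1 \cdot 2 \left(-2\right) = 2 \left(-2\right) = -4$)
$- 8 \left(Z{\left(5 \right)} + 3 Y{\left(-1 \right)}\right) = - 8 \left(2 \cdot 5^{2} + 3 \left(-4\right)\right) = - 8 \left(2 \cdot 25 - 12\right) = - 8 \left(50 - 12\right) = \left(-8\right) 38 = -304$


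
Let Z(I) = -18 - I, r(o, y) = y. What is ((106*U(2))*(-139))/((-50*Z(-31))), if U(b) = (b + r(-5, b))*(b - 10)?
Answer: -235744/325 ≈ -725.37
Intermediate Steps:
U(b) = 2*b*(-10 + b) (U(b) = (b + b)*(b - 10) = (2*b)*(-10 + b) = 2*b*(-10 + b))
((106*U(2))*(-139))/((-50*Z(-31))) = ((106*(2*2*(-10 + 2)))*(-139))/((-50*(-18 - 1*(-31)))) = ((106*(2*2*(-8)))*(-139))/((-50*(-18 + 31))) = ((106*(-32))*(-139))/((-50*13)) = -3392*(-139)/(-650) = 471488*(-1/650) = -235744/325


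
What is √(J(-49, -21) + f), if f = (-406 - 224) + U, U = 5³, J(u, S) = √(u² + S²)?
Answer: √(-505 + 7*√58) ≈ 21.253*I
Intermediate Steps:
J(u, S) = √(S² + u²)
U = 125
f = -505 (f = (-406 - 224) + 125 = -630 + 125 = -505)
√(J(-49, -21) + f) = √(√((-21)² + (-49)²) - 505) = √(√(441 + 2401) - 505) = √(√2842 - 505) = √(7*√58 - 505) = √(-505 + 7*√58)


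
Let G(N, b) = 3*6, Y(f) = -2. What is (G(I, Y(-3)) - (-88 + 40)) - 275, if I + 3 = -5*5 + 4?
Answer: -209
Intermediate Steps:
I = -24 (I = -3 + (-5*5 + 4) = -3 + (-25 + 4) = -3 - 21 = -24)
G(N, b) = 18
(G(I, Y(-3)) - (-88 + 40)) - 275 = (18 - (-88 + 40)) - 275 = (18 - 1*(-48)) - 275 = (18 + 48) - 275 = 66 - 275 = -209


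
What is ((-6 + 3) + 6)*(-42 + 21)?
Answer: -63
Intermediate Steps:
((-6 + 3) + 6)*(-42 + 21) = (-3 + 6)*(-21) = 3*(-21) = -63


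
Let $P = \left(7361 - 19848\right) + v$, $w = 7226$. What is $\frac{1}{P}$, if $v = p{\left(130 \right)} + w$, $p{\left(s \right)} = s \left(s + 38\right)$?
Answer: $\frac{1}{16579} \approx 6.0317 \cdot 10^{-5}$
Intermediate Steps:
$p{\left(s \right)} = s \left(38 + s\right)$
$v = 29066$ ($v = 130 \left(38 + 130\right) + 7226 = 130 \cdot 168 + 7226 = 21840 + 7226 = 29066$)
$P = 16579$ ($P = \left(7361 - 19848\right) + 29066 = -12487 + 29066 = 16579$)
$\frac{1}{P} = \frac{1}{16579}$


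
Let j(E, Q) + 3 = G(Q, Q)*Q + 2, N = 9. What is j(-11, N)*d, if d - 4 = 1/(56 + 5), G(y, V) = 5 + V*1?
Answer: 30625/61 ≈ 502.05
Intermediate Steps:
G(y, V) = 5 + V
j(E, Q) = -1 + Q*(5 + Q) (j(E, Q) = -3 + ((5 + Q)*Q + 2) = -3 + (Q*(5 + Q) + 2) = -3 + (2 + Q*(5 + Q)) = -1 + Q*(5 + Q))
d = 245/61 (d = 4 + 1/(56 + 5) = 4 + 1/61 = 245/61 ≈ 4.0164)
j(-11, N)*d = (-1 + 9*(5 + 9))*(245/61) = (-1 + 9*14)*(245/61) = (-1 + 126)*(245/61) = 125*(245/61) = 30625/61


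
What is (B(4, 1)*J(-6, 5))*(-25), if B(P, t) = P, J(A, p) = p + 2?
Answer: -700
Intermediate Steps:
J(A, p) = 2 + p
(B(4, 1)*J(-6, 5))*(-25) = (4*(2 + 5))*(-25) = (4*7)*(-25) = 28*(-25) = -700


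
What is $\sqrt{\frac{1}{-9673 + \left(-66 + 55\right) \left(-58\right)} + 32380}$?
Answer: $\frac{\sqrt{2643219056465}}{9035} \approx 179.94$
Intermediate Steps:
$\sqrt{\frac{1}{-9673 + \left(-66 + 55\right) \left(-58\right)} + 32380} = \sqrt{\frac{1}{-9673 - -638} + 32380} = \sqrt{\frac{1}{-9673 + 638} + 32380} = \sqrt{\frac{1}{-9035} + 32380} = \sqrt{- \frac{1}{9035} + 32380} = \sqrt{\frac{292553299}{9035}} = \frac{\sqrt{2643219056465}}{9035}$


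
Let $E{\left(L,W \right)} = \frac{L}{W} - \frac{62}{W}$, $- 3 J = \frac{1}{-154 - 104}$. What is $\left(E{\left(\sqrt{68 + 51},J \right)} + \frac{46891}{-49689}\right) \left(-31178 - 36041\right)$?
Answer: $\frac{160285226195437}{49689} - 52027506 \sqrt{119} \approx 2.6582 \cdot 10^{9}$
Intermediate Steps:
$J = \frac{1}{774}$ ($J = - \frac{1}{3 \left(-154 - 104\right)} = - \frac{1}{3 \left(-258\right)} = \left(- \frac{1}{3}\right) \left(- \frac{1}{258}\right) = \frac{1}{774} \approx 0.001292$)
$E{\left(L,W \right)} = - \frac{62}{W} + \frac{L}{W}$
$\left(E{\left(\sqrt{68 + 51},J \right)} + \frac{46891}{-49689}\right) \left(-31178 - 36041\right) = \left(\frac{1}{\frac{1}{774}} \left(-62 + \sqrt{68 + 51}\right) + \frac{46891}{-49689}\right) \left(-31178 - 36041\right) = \left(774 \left(-62 + \sqrt{119}\right) + 46891 \left(- \frac{1}{49689}\right)\right) \left(-67219\right) = \left(\left(-47988 + 774 \sqrt{119}\right) - \frac{46891}{49689}\right) \left(-67219\right) = \left(- \frac{2384522623}{49689} + 774 \sqrt{119}\right) \left(-67219\right) = \frac{160285226195437}{49689} - 52027506 \sqrt{119}$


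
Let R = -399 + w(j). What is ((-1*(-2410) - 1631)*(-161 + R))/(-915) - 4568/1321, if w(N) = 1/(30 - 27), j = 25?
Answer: 1715250901/3626145 ≈ 473.02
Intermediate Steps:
w(N) = ⅓ (w(N) = 1/3 = ⅓)
R = -1196/3 (R = -399 + ⅓ = -1196/3 ≈ -398.67)
((-1*(-2410) - 1631)*(-161 + R))/(-915) - 4568/1321 = ((-1*(-2410) - 1631)*(-161 - 1196/3))/(-915) - 4568/1321 = ((2410 - 1631)*(-1679/3))*(-1/915) - 4568*1/1321 = (779*(-1679/3))*(-1/915) - 4568/1321 = -1307941/3*(-1/915) - 4568/1321 = 1307941/2745 - 4568/1321 = 1715250901/3626145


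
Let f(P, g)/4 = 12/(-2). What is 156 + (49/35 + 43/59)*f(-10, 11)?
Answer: 30948/295 ≈ 104.91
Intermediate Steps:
f(P, g) = -24 (f(P, g) = 4*(12/(-2)) = 4*(12*(-1/2)) = 4*(-6) = -24)
156 + (49/35 + 43/59)*f(-10, 11) = 156 + (49/35 + 43/59)*(-24) = 156 + (49*(1/35) + 43*(1/59))*(-24) = 156 + (7/5 + 43/59)*(-24) = 156 + (628/295)*(-24) = 156 - 15072/295 = 30948/295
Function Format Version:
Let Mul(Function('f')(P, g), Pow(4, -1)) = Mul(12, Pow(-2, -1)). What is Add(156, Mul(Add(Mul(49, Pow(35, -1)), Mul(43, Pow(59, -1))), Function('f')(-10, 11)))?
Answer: Rational(30948, 295) ≈ 104.91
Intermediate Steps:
Function('f')(P, g) = -24 (Function('f')(P, g) = Mul(4, Mul(12, Pow(-2, -1))) = Mul(4, Mul(12, Rational(-1, 2))) = Mul(4, -6) = -24)
Add(156, Mul(Add(Mul(49, Pow(35, -1)), Mul(43, Pow(59, -1))), Function('f')(-10, 11))) = Add(156, Mul(Add(Mul(49, Pow(35, -1)), Mul(43, Pow(59, -1))), -24)) = Add(156, Mul(Add(Mul(49, Rational(1, 35)), Mul(43, Rational(1, 59))), -24)) = Add(156, Mul(Add(Rational(7, 5), Rational(43, 59)), -24)) = Add(156, Mul(Rational(628, 295), -24)) = Add(156, Rational(-15072, 295)) = Rational(30948, 295)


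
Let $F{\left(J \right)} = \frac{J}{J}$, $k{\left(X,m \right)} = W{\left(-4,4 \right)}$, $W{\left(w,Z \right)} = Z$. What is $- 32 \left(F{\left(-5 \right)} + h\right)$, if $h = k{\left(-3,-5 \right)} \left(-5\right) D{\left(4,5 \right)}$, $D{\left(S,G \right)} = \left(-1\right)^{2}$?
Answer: $608$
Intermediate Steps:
$D{\left(S,G \right)} = 1$
$k{\left(X,m \right)} = 4$
$F{\left(J \right)} = 1$
$h = -20$ ($h = 4 \left(-5\right) 1 = \left(-20\right) 1 = -20$)
$- 32 \left(F{\left(-5 \right)} + h\right) = - 32 \left(1 - 20\right) = \left(-32\right) \left(-19\right) = 608$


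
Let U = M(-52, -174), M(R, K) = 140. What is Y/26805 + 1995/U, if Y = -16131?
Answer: 487787/35740 ≈ 13.648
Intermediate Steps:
U = 140
Y/26805 + 1995/U = -16131/26805 + 1995/140 = -16131*1/26805 + 1995*(1/140) = -5377/8935 + 57/4 = 487787/35740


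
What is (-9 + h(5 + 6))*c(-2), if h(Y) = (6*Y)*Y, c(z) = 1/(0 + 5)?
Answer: 717/5 ≈ 143.40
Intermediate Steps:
c(z) = 1/5
h(Y) = 6*Y**2
(-9 + h(5 + 6))*c(-2) = (-9 + 6*(5 + 6)**2)*(1/5) = (-9 + 6*11**2)*(1/5) = (-9 + 6*121)*(1/5) = (-9 + 726)*(1/5) = 717*(1/5) = 717/5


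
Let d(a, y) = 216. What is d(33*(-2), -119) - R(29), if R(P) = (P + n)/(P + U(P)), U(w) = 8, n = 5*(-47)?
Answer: 8198/37 ≈ 221.57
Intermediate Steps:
n = -235
R(P) = (-235 + P)/(8 + P) (R(P) = (P - 235)/(P + 8) = (-235 + P)/(8 + P))
d(33*(-2), -119) - R(29) = 216 - (-235 + 29)/(8 + 29) = 216 - (-206)/37 = 216 - 1*(-206/37) = 216 + 206/37 = 8198/37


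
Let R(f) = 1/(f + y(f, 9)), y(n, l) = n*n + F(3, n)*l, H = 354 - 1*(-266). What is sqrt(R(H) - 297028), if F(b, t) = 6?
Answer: I*sqrt(543751871377534)/42786 ≈ 545.0*I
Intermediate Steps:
H = 620 (H = 354 + 266 = 620)
y(n, l) = n**2 + 6*l (y(n, l) = n*n + 6*l = n**2 + 6*l)
R(f) = 1/(54 + f + f**2) (R(f) = 1/(f + (f**2 + 6*9)) = 1/(f + (f**2 + 54)) = 1/(f + (54 + f**2)) = 1/(54 + f + f**2))
sqrt(R(H) - 297028) = sqrt(1/(54 + 620 + 620**2) - 297028) = sqrt(1/(54 + 620 + 384400) - 297028) = sqrt(1/385074 - 297028) = sqrt(-114377760071/385074) = I*sqrt(543751871377534)/42786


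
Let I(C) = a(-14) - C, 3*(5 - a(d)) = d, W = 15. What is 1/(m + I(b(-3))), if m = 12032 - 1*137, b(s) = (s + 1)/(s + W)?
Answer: 6/71429 ≈ 8.3999e-5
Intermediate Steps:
a(d) = 5 - d/3
b(s) = (1 + s)/(15 + s) (b(s) = (s + 1)/(s + 15) = (1 + s)/(15 + s))
I(C) = 29/3 - C (I(C) = (5 - ⅓*(-14)) - C = (5 + 14/3) - C = 29/3 - C)
m = 11895 (m = 12032 - 137 = 11895)
1/(m + I(b(-3))) = 1/(11895 + (29/3 - (1 - 3)/(15 - 3))) = 1/(11895 + (29/3 - (-2)/12)) = 1/(11895 + (29/3 - 1*(-⅙))) = 1/(11895 + (29/3 + ⅙)) = 1/(11895 + 59/6) = 1/(71429/6) = 6/71429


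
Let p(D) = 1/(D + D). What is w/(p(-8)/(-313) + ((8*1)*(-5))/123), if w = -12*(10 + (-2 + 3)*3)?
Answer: 96093504/200197 ≈ 479.99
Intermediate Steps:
p(D) = 1/(2*D)
w = -156 (w = -12*(10 + 1*3) = -12*(10 + 3) = -12*13 = -156)
w/(p(-8)/(-313) + ((8*1)*(-5))/123) = -156/(((½)/(-8))/(-313) + ((8*1)*(-5))/123) = -156/(((½)*(-⅛))*(-1/313) + (8*(-5))*(1/123)) = -156/(-1/16*(-1/313) - 40*1/123) = -156/(1/5008 - 40/123) = -156/(-200197/615984) = -156*(-615984/200197) = 96093504/200197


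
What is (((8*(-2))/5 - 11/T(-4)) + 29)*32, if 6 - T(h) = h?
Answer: 3952/5 ≈ 790.40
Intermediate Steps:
T(h) = 6 - h
(((8*(-2))/5 - 11/T(-4)) + 29)*32 = (((8*(-2))/5 - 11/(6 - 1*(-4))) + 29)*32 = ((-16*⅕ - 11/(6 + 4)) + 29)*32 = ((-16/5 - 11/10) + 29)*32 = (-43/10 + 29)*32 = (247/10)*32 = 3952/5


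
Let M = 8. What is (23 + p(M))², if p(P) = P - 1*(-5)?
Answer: 1296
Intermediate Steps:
p(P) = 5 + P (p(P) = P + 5 = 5 + P)
(23 + p(M))² = (23 + (5 + 8))² = (23 + 13)² = 36² = 1296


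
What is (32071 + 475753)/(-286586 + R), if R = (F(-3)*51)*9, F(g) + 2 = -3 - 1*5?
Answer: -3734/2141 ≈ -1.7440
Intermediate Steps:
F(g) = -10 (F(g) = -2 + (-3 - 1*5) = -2 + (-3 - 5) = -2 - 8 = -10)
R = -4590 (R = -10*51*9 = -510*9 = -4590)
(32071 + 475753)/(-286586 + R) = (32071 + 475753)/(-286586 - 4590) = 507824/(-291176) = 507824*(-1/291176) = -3734/2141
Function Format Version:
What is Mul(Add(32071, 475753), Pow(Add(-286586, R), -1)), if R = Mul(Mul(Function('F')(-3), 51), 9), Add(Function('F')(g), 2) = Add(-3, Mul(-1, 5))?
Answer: Rational(-3734, 2141) ≈ -1.7440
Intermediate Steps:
Function('F')(g) = -10 (Function('F')(g) = Add(-2, Add(-3, Mul(-1, 5))) = Add(-2, Add(-3, -5)) = Add(-2, -8) = -10)
R = -4590 (R = Mul(Mul(-10, 51), 9) = Mul(-510, 9) = -4590)
Mul(Add(32071, 475753), Pow(Add(-286586, R), -1)) = Mul(Add(32071, 475753), Pow(Add(-286586, -4590), -1)) = Mul(507824, Pow(-291176, -1)) = Mul(507824, Rational(-1, 291176)) = Rational(-3734, 2141)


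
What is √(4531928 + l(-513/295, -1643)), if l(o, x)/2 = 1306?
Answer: 2*√1133635 ≈ 2129.4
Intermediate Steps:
l(o, x) = 2612 (l(o, x) = 2*1306 = 2612)
√(4531928 + l(-513/295, -1643)) = √(4531928 + 2612) = √4534540 = 2*√1133635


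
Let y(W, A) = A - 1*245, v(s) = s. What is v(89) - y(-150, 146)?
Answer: 188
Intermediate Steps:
y(W, A) = -245 + A (y(W, A) = A - 245 = -245 + A)
v(89) - y(-150, 146) = 89 - (-245 + 146) = 89 - 1*(-99) = 89 + 99 = 188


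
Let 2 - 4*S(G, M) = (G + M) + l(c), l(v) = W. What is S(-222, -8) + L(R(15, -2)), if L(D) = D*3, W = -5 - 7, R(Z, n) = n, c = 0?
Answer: 55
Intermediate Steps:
W = -12
l(v) = -12
S(G, M) = 7/2 - G/4 - M/4 (S(G, M) = ½ - ((G + M) - 12)/4 = ½ - (-12 + G + M)/4 = ½ + (3 - G/4 - M/4) = 7/2 - G/4 - M/4)
L(D) = 3*D
S(-222, -8) + L(R(15, -2)) = (7/2 - ¼*(-222) - ¼*(-8)) + 3*(-2) = (7/2 + 111/2 + 2) - 6 = 61 - 6 = 55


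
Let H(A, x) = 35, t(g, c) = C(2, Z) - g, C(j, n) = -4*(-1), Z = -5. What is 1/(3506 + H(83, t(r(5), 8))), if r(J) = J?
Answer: 1/3541 ≈ 0.00028241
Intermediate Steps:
C(j, n) = 4
t(g, c) = 4 - g
1/(3506 + H(83, t(r(5), 8))) = 1/(3506 + 35) = 1/3541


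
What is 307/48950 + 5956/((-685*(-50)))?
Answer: 6041219/33530750 ≈ 0.18017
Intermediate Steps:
307/48950 + 5956/((-685*(-50))) = 307*(1/48950) + 5956/34250 = 307/48950 + 5956*(1/34250) = 307/48950 + 2978/17125 = 6041219/33530750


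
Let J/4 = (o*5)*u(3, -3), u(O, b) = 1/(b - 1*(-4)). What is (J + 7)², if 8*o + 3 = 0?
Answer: ¼ ≈ 0.25000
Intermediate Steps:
u(O, b) = 1/(4 + b) (u(O, b) = 1/(b + 4) = 1/(4 + b))
o = -3/8 (o = -3/8 + (⅛)*0 = -3/8 + 0 = -3/8 ≈ -0.37500)
J = -15/2 (J = 4*((-3/8*5)/(4 - 3)) = 4*(-15/8/1) = 4*(-15/8*1) = 4*(-15/8) = -15/2 ≈ -7.5000)
(J + 7)² = (-15/2 + 7)² = (-½)² = ¼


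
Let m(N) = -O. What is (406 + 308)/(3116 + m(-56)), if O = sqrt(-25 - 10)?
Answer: 741608/3236497 + 238*I*sqrt(35)/3236497 ≈ 0.22914 + 0.00043505*I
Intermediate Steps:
O = I*sqrt(35) (O = sqrt(-35) = I*sqrt(35) ≈ 5.9161*I)
m(N) = -I*sqrt(35)
(406 + 308)/(3116 + m(-56)) = (406 + 308)/(3116 - I*sqrt(35)) = 714/(3116 - I*sqrt(35))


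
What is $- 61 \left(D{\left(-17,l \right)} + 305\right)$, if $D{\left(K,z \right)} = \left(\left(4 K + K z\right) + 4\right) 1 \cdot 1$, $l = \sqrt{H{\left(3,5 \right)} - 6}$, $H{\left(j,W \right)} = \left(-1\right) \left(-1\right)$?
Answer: $-14701 + 1037 i \sqrt{5} \approx -14701.0 + 2318.8 i$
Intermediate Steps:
$H{\left(j,W \right)} = 1$
$l = i \sqrt{5}$ ($l = \sqrt{1 - 6} = \sqrt{-5} = i \sqrt{5} \approx 2.2361 i$)
$D{\left(K,z \right)} = 4 + 4 K + K z$ ($D{\left(K,z \right)} = \left(4 + 4 K + K z\right) 1 \cdot 1 = \left(4 + 4 K + K z\right) 1 = 4 + 4 K + K z$)
$- 61 \left(D{\left(-17,l \right)} + 305\right) = - 61 \left(\left(4 + 4 \left(-17\right) - 17 i \sqrt{5}\right) + 305\right) = - 61 \left(\left(4 - 68 - 17 i \sqrt{5}\right) + 305\right) = - 61 \left(\left(-64 - 17 i \sqrt{5}\right) + 305\right) = - 61 \left(241 - 17 i \sqrt{5}\right) = -14701 + 1037 i \sqrt{5}$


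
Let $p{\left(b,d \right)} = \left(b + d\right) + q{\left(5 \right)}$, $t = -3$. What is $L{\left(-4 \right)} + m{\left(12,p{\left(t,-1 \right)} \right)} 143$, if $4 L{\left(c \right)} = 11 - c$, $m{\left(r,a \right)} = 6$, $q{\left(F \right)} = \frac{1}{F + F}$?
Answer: $\frac{3447}{4} \approx 861.75$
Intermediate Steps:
$q{\left(F \right)} = \frac{1}{2 F}$
$p{\left(b,d \right)} = \frac{1}{10} + b + d$ ($p{\left(b,d \right)} = \left(b + d\right) + \frac{1}{2 \cdot 5} = \left(b + d\right) + \frac{1}{2} \cdot \frac{1}{5} = \left(b + d\right) + \frac{1}{10} = \frac{1}{10} + b + d$)
$L{\left(c \right)} = \frac{11}{4} - \frac{c}{4}$ ($L{\left(c \right)} = \frac{11 - c}{4} = \frac{11}{4} - \frac{c}{4}$)
$L{\left(-4 \right)} + m{\left(12,p{\left(t,-1 \right)} \right)} 143 = \left(\frac{11}{4} - -1\right) + 6 \cdot 143 = \left(\frac{11}{4} + 1\right) + 858 = \frac{15}{4} + 858 = \frac{3447}{4}$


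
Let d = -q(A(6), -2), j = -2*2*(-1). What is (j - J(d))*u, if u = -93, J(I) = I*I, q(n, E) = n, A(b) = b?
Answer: 2976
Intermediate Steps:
j = 4 (j = -4*(-1) = -1*(-4) = 4)
d = -6 (d = -1*6 = -6)
J(I) = I²
(j - J(d))*u = (4 - 1*(-6)²)*(-93) = (4 - 1*36)*(-93) = (4 - 36)*(-93) = -32*(-93) = 2976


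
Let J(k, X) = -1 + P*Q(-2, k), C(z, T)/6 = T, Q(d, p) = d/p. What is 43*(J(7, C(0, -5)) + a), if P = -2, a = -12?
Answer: -3741/7 ≈ -534.43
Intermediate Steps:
C(z, T) = 6*T
J(k, X) = -1 + 4/k (J(k, X) = -1 - (-4)/k = -1 + 4/k)
43*(J(7, C(0, -5)) + a) = 43*((4 - 1*7)/7 - 12) = 43*((4 - 7)/7 - 12) = 43*((⅐)*(-3) - 12) = 43*(-3/7 - 12) = 43*(-87/7) = -3741/7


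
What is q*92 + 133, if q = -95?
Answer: -8607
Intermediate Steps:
q*92 + 133 = -95*92 + 133 = -8740 + 133 = -8607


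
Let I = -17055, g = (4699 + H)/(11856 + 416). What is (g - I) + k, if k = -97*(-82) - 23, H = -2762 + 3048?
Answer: 306633177/12272 ≈ 24986.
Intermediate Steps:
H = 286
g = 4985/12272 (g = (4699 + 286)/(11856 + 416) = 4985/12272 ≈ 0.40621)
k = 7931 (k = 7954 - 23 = 7931)
(g - I) + k = (4985/12272 - 1*(-17055)) + 7931 = (4985/12272 + 17055) + 7931 = 209303945/12272 + 7931 = 306633177/12272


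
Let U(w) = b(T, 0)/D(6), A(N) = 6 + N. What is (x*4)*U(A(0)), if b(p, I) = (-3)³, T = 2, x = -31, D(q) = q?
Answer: 558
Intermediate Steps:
b(p, I) = -27
U(w) = -9/2 (U(w) = -27/6 = -27*⅙ = -9/2)
(x*4)*U(A(0)) = -31*4*(-9/2) = -124*(-9/2) = 558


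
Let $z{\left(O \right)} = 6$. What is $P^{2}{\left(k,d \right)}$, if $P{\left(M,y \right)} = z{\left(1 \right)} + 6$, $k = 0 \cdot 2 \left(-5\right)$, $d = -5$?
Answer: $144$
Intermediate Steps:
$k = 0$ ($k = 0 \left(-5\right) = 0$)
$P{\left(M,y \right)} = 12$ ($P{\left(M,y \right)} = 6 + 6 = 12$)
$P^{2}{\left(k,d \right)} = 12^{2} = 144$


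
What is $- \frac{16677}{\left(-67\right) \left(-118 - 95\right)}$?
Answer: $- \frac{5559}{4757} \approx -1.1686$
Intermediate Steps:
$- \frac{16677}{\left(-67\right) \left(-118 - 95\right)} = - \frac{16677}{\left(-67\right) \left(-213\right)} = - \frac{16677}{14271} = \left(-16677\right) \frac{1}{14271} = - \frac{5559}{4757}$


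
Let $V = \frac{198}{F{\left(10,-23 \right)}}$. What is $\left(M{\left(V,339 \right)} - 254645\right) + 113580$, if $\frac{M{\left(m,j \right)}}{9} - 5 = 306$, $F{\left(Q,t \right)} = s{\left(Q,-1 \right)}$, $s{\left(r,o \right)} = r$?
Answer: $-138266$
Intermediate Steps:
$F{\left(Q,t \right)} = Q$
$V = \frac{99}{5}$ ($V = \frac{198}{10} = 198 \cdot \frac{1}{10} = \frac{99}{5} \approx 19.8$)
$M{\left(m,j \right)} = 2799$ ($M{\left(m,j \right)} = 45 + 9 \cdot 306 = 45 + 2754 = 2799$)
$\left(M{\left(V,339 \right)} - 254645\right) + 113580 = \left(2799 - 254645\right) + 113580 = -251846 + 113580 = -138266$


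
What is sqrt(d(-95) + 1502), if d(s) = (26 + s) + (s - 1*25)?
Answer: sqrt(1313) ≈ 36.235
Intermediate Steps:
d(s) = 1 + 2*s (d(s) = (26 + s) + (s - 25) = (26 + s) + (-25 + s) = 1 + 2*s)
sqrt(d(-95) + 1502) = sqrt((1 + 2*(-95)) + 1502) = sqrt((1 - 190) + 1502) = sqrt(-189 + 1502) = sqrt(1313)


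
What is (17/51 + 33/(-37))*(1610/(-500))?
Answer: 4991/2775 ≈ 1.7986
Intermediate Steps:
(17/51 + 33/(-37))*(1610/(-500)) = (17*(1/51) + 33*(-1/37))*(1610*(-1/500)) = (1/3 - 33/37)*(-161/50) = -62/111*(-161/50) = 4991/2775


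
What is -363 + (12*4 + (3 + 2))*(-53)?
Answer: -3172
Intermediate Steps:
-363 + (12*4 + (3 + 2))*(-53) = -363 + (48 + 5)*(-53) = -363 + 53*(-53) = -363 - 2809 = -3172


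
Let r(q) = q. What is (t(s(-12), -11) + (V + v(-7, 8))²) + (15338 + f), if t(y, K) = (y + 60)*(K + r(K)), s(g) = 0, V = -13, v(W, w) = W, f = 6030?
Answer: 20448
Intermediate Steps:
t(y, K) = 2*K*(60 + y) (t(y, K) = (y + 60)*(K + K) = (60 + y)*(2*K) = 2*K*(60 + y))
(t(s(-12), -11) + (V + v(-7, 8))²) + (15338 + f) = (2*(-11)*(60 + 0) + (-13 - 7)²) + (15338 + 6030) = (2*(-11)*60 + (-20)²) + 21368 = (-1320 + 400) + 21368 = -920 + 21368 = 20448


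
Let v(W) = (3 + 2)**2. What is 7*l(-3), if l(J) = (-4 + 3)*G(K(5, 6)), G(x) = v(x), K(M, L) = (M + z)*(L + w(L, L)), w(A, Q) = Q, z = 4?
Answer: -175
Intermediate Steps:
v(W) = 25 (v(W) = 5**2 = 25)
K(M, L) = 2*L*(4 + M) (K(M, L) = (M + 4)*(L + L) = (4 + M)*(2*L) = 2*L*(4 + M))
G(x) = 25
l(J) = -25 (l(J) = (-4 + 3)*25 = -1*25 = -25)
7*l(-3) = 7*(-25) = -175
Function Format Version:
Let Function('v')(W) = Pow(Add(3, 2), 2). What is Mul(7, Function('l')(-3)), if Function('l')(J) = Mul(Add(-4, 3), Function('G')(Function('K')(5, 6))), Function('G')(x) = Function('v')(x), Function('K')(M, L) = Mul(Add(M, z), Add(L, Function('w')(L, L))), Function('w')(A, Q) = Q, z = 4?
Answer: -175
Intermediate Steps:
Function('v')(W) = 25 (Function('v')(W) = Pow(5, 2) = 25)
Function('K')(M, L) = Mul(2, L, Add(4, M)) (Function('K')(M, L) = Mul(Add(M, 4), Add(L, L)) = Mul(Add(4, M), Mul(2, L)) = Mul(2, L, Add(4, M)))
Function('G')(x) = 25
Function('l')(J) = -25 (Function('l')(J) = Mul(Add(-4, 3), 25) = Mul(-1, 25) = -25)
Mul(7, Function('l')(-3)) = Mul(7, -25) = -175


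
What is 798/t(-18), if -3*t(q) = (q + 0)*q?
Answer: -133/18 ≈ -7.3889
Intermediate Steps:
t(q) = -q²/3 (t(q) = -(q + 0)*q/3 = -q*q/3 = -q²/3)
798/t(-18) = 798/((-⅓*(-18)²)) = 798/((-⅓*324)) = 798/(-108) = 798*(-1/108) = -133/18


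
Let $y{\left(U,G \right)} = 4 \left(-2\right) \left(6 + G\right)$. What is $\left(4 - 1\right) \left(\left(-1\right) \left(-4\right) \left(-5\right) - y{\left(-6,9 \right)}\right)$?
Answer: $300$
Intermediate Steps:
$y{\left(U,G \right)} = -48 - 8 G$ ($y{\left(U,G \right)} = - 8 \left(6 + G\right) = -48 - 8 G$)
$\left(4 - 1\right) \left(\left(-1\right) \left(-4\right) \left(-5\right) - y{\left(-6,9 \right)}\right) = \left(4 - 1\right) \left(\left(-1\right) \left(-4\right) \left(-5\right) - \left(-48 - 72\right)\right) = 3 \left(4 \left(-5\right) - \left(-48 - 72\right)\right) = 3 \left(-20 - -120\right) = 3 \left(-20 + 120\right) = 3 \cdot 100 = 300$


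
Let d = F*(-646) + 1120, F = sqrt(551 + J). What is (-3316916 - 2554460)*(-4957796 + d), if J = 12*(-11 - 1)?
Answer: 29102508506176 + 3792908896*sqrt(407) ≈ 2.9179e+13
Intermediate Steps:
J = -144 (J = 12*(-12) = -144)
F = sqrt(407) (F = sqrt(551 - 144) = sqrt(407) ≈ 20.174)
d = 1120 - 646*sqrt(407) (d = sqrt(407)*(-646) + 1120 = -646*sqrt(407) + 1120 = 1120 - 646*sqrt(407) ≈ -11913.)
(-3316916 - 2554460)*(-4957796 + d) = (-3316916 - 2554460)*(-4957796 + (1120 - 646*sqrt(407))) = -5871376*(-4956676 - 646*sqrt(407)) = 29102508506176 + 3792908896*sqrt(407)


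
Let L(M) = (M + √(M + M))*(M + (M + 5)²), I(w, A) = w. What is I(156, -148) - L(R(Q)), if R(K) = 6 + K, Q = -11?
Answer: 131 + 5*I*√10 ≈ 131.0 + 15.811*I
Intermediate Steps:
L(M) = (M + (5 + M)²)*(M + √2*√M) (L(M) = (M + √(2*M))*(M + (5 + M)²) = (M + √2*√M)*(M + (5 + M)²) = (M + (5 + M)²)*(M + √2*√M))
I(156, -148) - L(R(Q)) = 156 - ((6 - 11)² + (6 - 11)*(5 + (6 - 11))² + √2*(6 - 11)^(3/2) + √2*√(6 - 11)*(5 + (6 - 11))²) = 156 - ((-5)² - 5*(5 - 5)² + √2*(-5)^(3/2) + √2*√(-5)*(5 - 5)²) = 156 - (25 - 5*0² + √2*(-5*I*√5) + √2*(I*√5)*0²) = 156 - (25 - 5*0 - 5*I*√10 + √2*(I*√5)*0) = 156 - (25 + 0 - 5*I*√10 + 0) = 156 - (25 - 5*I*√10) = 156 + (-25 + 5*I*√10) = 131 + 5*I*√10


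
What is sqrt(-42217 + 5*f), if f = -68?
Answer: I*sqrt(42557) ≈ 206.29*I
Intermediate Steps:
sqrt(-42217 + 5*f) = sqrt(-42217 + 5*(-68)) = sqrt(-42217 - 340) = sqrt(-42557) = I*sqrt(42557)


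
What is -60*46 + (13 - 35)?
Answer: -2782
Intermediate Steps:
-60*46 + (13 - 35) = -2760 - 22 = -2782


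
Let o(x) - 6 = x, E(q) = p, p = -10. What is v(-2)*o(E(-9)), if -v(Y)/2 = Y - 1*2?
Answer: -32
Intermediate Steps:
E(q) = -10
v(Y) = 4 - 2*Y (v(Y) = -2*(Y - 1*2) = -2*(Y - 2) = -2*(-2 + Y) = 4 - 2*Y)
o(x) = 6 + x
v(-2)*o(E(-9)) = (4 - 2*(-2))*(6 - 10) = (4 + 4)*(-4) = 8*(-4) = -32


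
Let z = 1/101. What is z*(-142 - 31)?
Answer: -173/101 ≈ -1.7129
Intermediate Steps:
z = 1/101 ≈ 0.0099010
z*(-142 - 31) = (-142 - 31)/101 = (1/101)*(-173) = -173/101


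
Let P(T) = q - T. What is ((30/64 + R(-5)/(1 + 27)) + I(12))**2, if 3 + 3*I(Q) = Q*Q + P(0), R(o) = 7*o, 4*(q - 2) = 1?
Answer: 2259009/1024 ≈ 2206.1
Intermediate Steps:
q = 9/4 (q = 2 + (1/4)*1 = 2 + 1/4 = 9/4 ≈ 2.2500)
P(T) = 9/4 - T
I(Q) = -1/4 + Q**2/3 (I(Q) = -1 + (Q*Q + (9/4 - 1*0))/3 = -1 + (Q**2 + (9/4 + 0))/3 = -1 + (Q**2 + 9/4)/3 = -1 + (9/4 + Q**2)/3 = -1 + (3/4 + Q**2/3) = -1/4 + Q**2/3)
((30/64 + R(-5)/(1 + 27)) + I(12))**2 = ((30/64 + (7*(-5))/(1 + 27)) + (-1/4 + (1/3)*12**2))**2 = ((30*(1/64) - 35/28) + (-1/4 + (1/3)*144))**2 = ((15/32 - 35*1/28) + (-1/4 + 48))**2 = ((15/32 - 5/4) + 191/4)**2 = (-25/32 + 191/4)**2 = (1503/32)**2 = 2259009/1024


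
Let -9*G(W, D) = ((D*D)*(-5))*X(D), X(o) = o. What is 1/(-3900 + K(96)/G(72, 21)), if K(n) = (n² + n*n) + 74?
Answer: -5145/20046994 ≈ -0.00025665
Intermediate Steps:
K(n) = 74 + 2*n² (K(n) = (n² + n²) + 74 = 2*n² + 74 = 74 + 2*n²)
G(W, D) = 5*D³/9 (G(W, D) = -(D*D)*(-5)*D/9 = -D²*(-5)*D/9 = -(-5*D²)*D/9 = -(-5)*D³/9 = 5*D³/9)
1/(-3900 + K(96)/G(72, 21)) = 1/(-3900 + (74 + 2*96²)/(((5/9)*21³))) = 1/(-3900 + (74 + 2*9216)/(((5/9)*9261))) = 1/(-3900 + (74 + 18432)/5145) = 1/(-3900 + 18506*(1/5145)) = 1/(-3900 + 18506/5145) = 1/(-20046994/5145) = -5145/20046994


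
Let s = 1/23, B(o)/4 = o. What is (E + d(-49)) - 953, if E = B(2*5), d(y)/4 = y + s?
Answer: -25503/23 ≈ -1108.8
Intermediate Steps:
B(o) = 4*o
s = 1/23 ≈ 0.043478
d(y) = 4/23 + 4*y (d(y) = 4*(y + 1/23) = 4*(1/23 + y) = 4/23 + 4*y)
E = 40 (E = 4*(2*5) = 4*10 = 40)
(E + d(-49)) - 953 = (40 + (4/23 + 4*(-49))) - 953 = (40 + (4/23 - 196)) - 953 = (40 - 4504/23) - 953 = -3584/23 - 953 = -25503/23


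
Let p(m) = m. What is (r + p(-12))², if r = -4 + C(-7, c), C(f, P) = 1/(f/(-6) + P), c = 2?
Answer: 88804/361 ≈ 245.99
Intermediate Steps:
C(f, P) = 1/(P - f/6) (C(f, P) = 1/(f*(-⅙) + P) = 1/(-f/6 + P) = 1/(P - f/6))
r = -70/19 (r = -4 + 6/(-1*(-7) + 6*2) = -4 + 6/(7 + 12) = -4 + 6/19 = -70/19 ≈ -3.6842)
(r + p(-12))² = (-70/19 - 12)² = (-298/19)² = 88804/361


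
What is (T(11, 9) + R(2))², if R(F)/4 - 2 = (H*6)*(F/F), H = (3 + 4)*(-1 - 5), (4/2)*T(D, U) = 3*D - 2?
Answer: 3876961/4 ≈ 9.6924e+5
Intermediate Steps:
T(D, U) = -1 + 3*D/2 (T(D, U) = (3*D - 2)/2 = (-2 + 3*D)/2 = -1 + 3*D/2)
H = -42 (H = 7*(-6) = -42)
R(F) = -1000 (R(F) = 8 + 4*((-42*6)*(F/F)) = 8 + 4*(-252*1) = 8 + 4*(-252) = 8 - 1008 = -1000)
(T(11, 9) + R(2))² = ((-1 + (3/2)*11) - 1000)² = ((-1 + 33/2) - 1000)² = (31/2 - 1000)² = (-1969/2)² = 3876961/4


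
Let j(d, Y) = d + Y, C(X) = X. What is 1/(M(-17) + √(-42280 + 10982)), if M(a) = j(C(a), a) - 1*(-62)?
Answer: 14/16041 - I*√31298/32082 ≈ 0.00087276 - 0.0055144*I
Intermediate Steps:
j(d, Y) = Y + d
M(a) = 62 + 2*a (M(a) = (a + a) - 1*(-62) = 2*a + 62 = 62 + 2*a)
1/(M(-17) + √(-42280 + 10982)) = 1/((62 + 2*(-17)) + √(-42280 + 10982)) = 1/((62 - 34) + √(-31298)) = 1/(28 + I*√31298)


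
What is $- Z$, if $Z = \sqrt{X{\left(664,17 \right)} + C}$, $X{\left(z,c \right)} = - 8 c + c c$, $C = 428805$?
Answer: $- 3 \sqrt{47662} \approx -654.95$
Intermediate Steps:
$X{\left(z,c \right)} = c^{2} - 8 c$ ($X{\left(z,c \right)} = - 8 c + c^{2} = c^{2} - 8 c$)
$Z = 3 \sqrt{47662}$ ($Z = \sqrt{17 \left(-8 + 17\right) + 428805} = \sqrt{17 \cdot 9 + 428805} = \sqrt{153 + 428805} = \sqrt{428958} = 3 \sqrt{47662} \approx 654.95$)
$- Z = - 3 \sqrt{47662}$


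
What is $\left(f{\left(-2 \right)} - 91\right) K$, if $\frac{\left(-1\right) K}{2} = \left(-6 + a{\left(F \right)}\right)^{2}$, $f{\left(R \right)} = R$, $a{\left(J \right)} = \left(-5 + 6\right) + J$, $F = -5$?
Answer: $18600$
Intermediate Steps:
$a{\left(J \right)} = 1 + J$
$K = -200$ ($K = - 2 \left(-6 + \left(1 - 5\right)\right)^{2} = - 2 \left(-6 - 4\right)^{2} = - 2 \left(-10\right)^{2} = \left(-2\right) 100 = -200$)
$\left(f{\left(-2 \right)} - 91\right) K = \left(-2 - 91\right) \left(-200\right) = \left(-93\right) \left(-200\right) = 18600$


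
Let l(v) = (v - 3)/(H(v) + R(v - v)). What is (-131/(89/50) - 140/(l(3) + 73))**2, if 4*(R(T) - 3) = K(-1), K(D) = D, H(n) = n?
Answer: 240698172100/42211009 ≈ 5702.3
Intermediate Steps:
R(T) = 11/4 (R(T) = 3 + (1/4)*(-1) = 3 - 1/4 = 11/4)
l(v) = (-3 + v)/(11/4 + v) (l(v) = (v - 3)/(v + 11/4) = (-3 + v)/(11/4 + v))
(-131/(89/50) - 140/(l(3) + 73))**2 = (-131/(89/50) - 140/(4*(-3 + 3)/(11 + 4*3) + 73))**2 = (-131/(89*(1/50)) - 140/(4*0/(11 + 12) + 73))**2 = (-131/89/50 - 140/(4*0/23 + 73))**2 = (-131*50/89 - 140/(4*(1/23)*0 + 73))**2 = (-6550/89 - 140/(0 + 73))**2 = (-6550/89 - 140/73)**2 = (-490610/6497)**2 = 240698172100/42211009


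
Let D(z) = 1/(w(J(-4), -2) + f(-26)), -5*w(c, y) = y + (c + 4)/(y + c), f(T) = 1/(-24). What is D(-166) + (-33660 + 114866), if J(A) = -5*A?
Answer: 893386/11 ≈ 81217.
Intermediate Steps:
f(T) = -1/24
w(c, y) = -y/5 - (4 + c)/(5*(c + y)) (w(c, y) = -(y + (c + 4)/(y + c))/5 = -(y + (4 + c)/(c + y))/5 = -y/5 - (4 + c)/(5*(c + y)))
D(z) = 120/11 (D(z) = 1/((-4 - (-5)*(-4) - 1*(-2)² - 1*(-5*(-4))*(-2))/(5*(-5*(-4) - 2)) - 1/24) = 1/((-4 - 1*20 - 1*4 - 1*20*(-2))/(5*(20 - 2)) - 1/24) = 1/((⅕)*(-4 - 20 - 4 + 40)/18 - 1/24) = 1/((⅕)*(1/18)*12 - 1/24) = 1/(2/15 - 1/24) = 1/(11/120) = 120/11)
D(-166) + (-33660 + 114866) = 120/11 + (-33660 + 114866) = 120/11 + 81206 = 893386/11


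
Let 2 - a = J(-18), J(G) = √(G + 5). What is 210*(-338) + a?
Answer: -70978 - I*√13 ≈ -70978.0 - 3.6056*I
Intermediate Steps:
J(G) = √(5 + G)
a = 2 - I*√13 (a = 2 - √(5 - 18) = 2 - √(-13) = 2 - I*√13 ≈ 2.0 - 3.6056*I)
210*(-338) + a = 210*(-338) + (2 - I*√13) = -70980 + (2 - I*√13) = -70978 - I*√13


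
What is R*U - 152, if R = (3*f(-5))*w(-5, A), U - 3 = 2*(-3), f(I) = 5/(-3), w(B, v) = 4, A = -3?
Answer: -92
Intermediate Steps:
f(I) = -5/3 (f(I) = 5*(-⅓) = -5/3)
U = -3 (U = 3 + 2*(-3) = 3 - 6 = -3)
R = -20 (R = (3*(-5/3))*4 = -5*4 = -20)
R*U - 152 = -20*(-3) - 152 = 60 - 152 = -92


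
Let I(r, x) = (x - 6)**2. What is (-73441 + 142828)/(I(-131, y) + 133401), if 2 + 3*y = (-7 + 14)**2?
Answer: 624483/1201450 ≈ 0.51977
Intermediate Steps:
y = 47/3 (y = -2/3 + (-7 + 14)**2/3 = -2/3 + (1/3)*7**2 = -2/3 + (1/3)*49 = -2/3 + 49/3 = 47/3 ≈ 15.667)
I(r, x) = (-6 + x)**2
(-73441 + 142828)/(I(-131, y) + 133401) = (-73441 + 142828)/((-6 + 47/3)**2 + 133401) = 69387/((29/3)**2 + 133401) = 69387/(841/9 + 133401) = 69387/(1201450/9) = 69387*(9/1201450) = 624483/1201450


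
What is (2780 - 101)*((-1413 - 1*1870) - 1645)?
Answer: -13202112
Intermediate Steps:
(2780 - 101)*((-1413 - 1*1870) - 1645) = 2679*((-1413 - 1870) - 1645) = 2679*(-3283 - 1645) = 2679*(-4928) = -13202112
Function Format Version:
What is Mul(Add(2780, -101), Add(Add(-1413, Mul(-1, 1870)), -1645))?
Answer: -13202112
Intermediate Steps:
Mul(Add(2780, -101), Add(Add(-1413, Mul(-1, 1870)), -1645)) = Mul(2679, Add(Add(-1413, -1870), -1645)) = Mul(2679, Add(-3283, -1645)) = Mul(2679, -4928) = -13202112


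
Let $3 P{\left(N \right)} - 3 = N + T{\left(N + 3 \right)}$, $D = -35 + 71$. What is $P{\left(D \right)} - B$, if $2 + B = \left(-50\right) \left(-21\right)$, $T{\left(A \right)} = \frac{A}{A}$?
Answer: $- \frac{3104}{3} \approx -1034.7$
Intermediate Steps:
$T{\left(A \right)} = 1$
$D = 36$
$B = 1048$ ($B = -2 - -1050 = -2 + 1050 = 1048$)
$P{\left(N \right)} = \frac{4}{3} + \frac{N}{3}$ ($P{\left(N \right)} = 1 + \frac{N + 1}{3} = 1 + \frac{1 + N}{3} = 1 + \left(\frac{1}{3} + \frac{N}{3}\right) = \frac{4}{3} + \frac{N}{3}$)
$P{\left(D \right)} - B = \left(\frac{4}{3} + \frac{1}{3} \cdot 36\right) - 1048 = \left(\frac{4}{3} + 12\right) - 1048 = \frac{40}{3} - 1048 = - \frac{3104}{3}$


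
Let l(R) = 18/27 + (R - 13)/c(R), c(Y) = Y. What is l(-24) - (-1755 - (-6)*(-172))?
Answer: 66941/24 ≈ 2789.2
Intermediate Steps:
l(R) = ⅔ + (-13 + R)/R (l(R) = 18/27 + (R - 13)/R = 18*(1/27) + (-13 + R)/R = ⅔ + (-13 + R)/R)
l(-24) - (-1755 - (-6)*(-172)) = (5/3 - 13/(-24)) - (-1755 - (-6)*(-172)) = (5/3 - 13*(-1/24)) - (-1755 - 1*1032) = (5/3 + 13/24) - (-1755 - 1032) = 53/24 - 1*(-2787) = 53/24 + 2787 = 66941/24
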